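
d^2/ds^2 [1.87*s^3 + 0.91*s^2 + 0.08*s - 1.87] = 11.22*s + 1.82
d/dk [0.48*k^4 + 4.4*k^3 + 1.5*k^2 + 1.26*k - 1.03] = 1.92*k^3 + 13.2*k^2 + 3.0*k + 1.26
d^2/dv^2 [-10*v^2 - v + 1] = -20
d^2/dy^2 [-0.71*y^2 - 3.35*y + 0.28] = -1.42000000000000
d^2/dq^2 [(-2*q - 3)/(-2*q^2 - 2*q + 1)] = 4*(2*(2*q + 1)^2*(2*q + 3) - (6*q + 5)*(2*q^2 + 2*q - 1))/(2*q^2 + 2*q - 1)^3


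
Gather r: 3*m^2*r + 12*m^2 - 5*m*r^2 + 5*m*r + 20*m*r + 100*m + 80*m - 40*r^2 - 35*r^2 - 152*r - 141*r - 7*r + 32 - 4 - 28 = 12*m^2 + 180*m + r^2*(-5*m - 75) + r*(3*m^2 + 25*m - 300)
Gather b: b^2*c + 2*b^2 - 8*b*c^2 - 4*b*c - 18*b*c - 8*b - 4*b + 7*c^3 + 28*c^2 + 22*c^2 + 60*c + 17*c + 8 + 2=b^2*(c + 2) + b*(-8*c^2 - 22*c - 12) + 7*c^3 + 50*c^2 + 77*c + 10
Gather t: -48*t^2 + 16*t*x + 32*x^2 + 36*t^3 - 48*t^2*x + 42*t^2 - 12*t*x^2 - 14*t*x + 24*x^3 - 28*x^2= 36*t^3 + t^2*(-48*x - 6) + t*(-12*x^2 + 2*x) + 24*x^3 + 4*x^2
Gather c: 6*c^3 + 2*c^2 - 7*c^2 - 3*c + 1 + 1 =6*c^3 - 5*c^2 - 3*c + 2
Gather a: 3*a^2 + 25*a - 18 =3*a^2 + 25*a - 18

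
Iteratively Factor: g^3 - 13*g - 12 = (g + 1)*(g^2 - g - 12) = (g + 1)*(g + 3)*(g - 4)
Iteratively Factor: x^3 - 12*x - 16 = (x - 4)*(x^2 + 4*x + 4) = (x - 4)*(x + 2)*(x + 2)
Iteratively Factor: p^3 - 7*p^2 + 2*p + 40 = (p - 4)*(p^2 - 3*p - 10) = (p - 4)*(p + 2)*(p - 5)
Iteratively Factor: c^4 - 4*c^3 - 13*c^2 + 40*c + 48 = (c - 4)*(c^3 - 13*c - 12) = (c - 4)*(c + 3)*(c^2 - 3*c - 4) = (c - 4)^2*(c + 3)*(c + 1)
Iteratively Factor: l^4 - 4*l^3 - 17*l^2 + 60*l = (l)*(l^3 - 4*l^2 - 17*l + 60) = l*(l - 3)*(l^2 - l - 20) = l*(l - 5)*(l - 3)*(l + 4)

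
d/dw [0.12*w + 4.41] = 0.120000000000000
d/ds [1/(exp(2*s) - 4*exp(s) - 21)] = 2*(2 - exp(s))*exp(s)/(-exp(2*s) + 4*exp(s) + 21)^2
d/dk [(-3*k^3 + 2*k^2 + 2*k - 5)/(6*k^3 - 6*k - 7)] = (-12*k^4 + 12*k^3 + 141*k^2 - 28*k - 44)/(36*k^6 - 72*k^4 - 84*k^3 + 36*k^2 + 84*k + 49)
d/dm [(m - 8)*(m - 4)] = 2*m - 12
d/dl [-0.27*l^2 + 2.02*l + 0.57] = 2.02 - 0.54*l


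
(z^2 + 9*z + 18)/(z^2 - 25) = (z^2 + 9*z + 18)/(z^2 - 25)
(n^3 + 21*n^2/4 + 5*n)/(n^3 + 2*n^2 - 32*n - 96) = n*(4*n + 5)/(4*(n^2 - 2*n - 24))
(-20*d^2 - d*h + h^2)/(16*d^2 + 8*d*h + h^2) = (-5*d + h)/(4*d + h)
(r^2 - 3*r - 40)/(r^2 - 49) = (r^2 - 3*r - 40)/(r^2 - 49)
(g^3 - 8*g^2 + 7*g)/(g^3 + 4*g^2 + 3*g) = (g^2 - 8*g + 7)/(g^2 + 4*g + 3)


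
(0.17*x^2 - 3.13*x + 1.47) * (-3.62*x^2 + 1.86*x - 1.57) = -0.6154*x^4 + 11.6468*x^3 - 11.4101*x^2 + 7.6483*x - 2.3079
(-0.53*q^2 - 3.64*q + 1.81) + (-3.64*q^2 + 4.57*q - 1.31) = -4.17*q^2 + 0.93*q + 0.5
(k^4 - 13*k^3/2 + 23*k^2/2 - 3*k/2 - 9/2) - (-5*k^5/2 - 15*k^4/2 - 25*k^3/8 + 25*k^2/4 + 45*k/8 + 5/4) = 5*k^5/2 + 17*k^4/2 - 27*k^3/8 + 21*k^2/4 - 57*k/8 - 23/4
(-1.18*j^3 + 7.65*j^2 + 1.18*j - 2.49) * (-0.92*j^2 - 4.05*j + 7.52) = 1.0856*j^5 - 2.259*j^4 - 40.9417*j^3 + 55.0398*j^2 + 18.9581*j - 18.7248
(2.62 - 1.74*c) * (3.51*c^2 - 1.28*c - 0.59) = -6.1074*c^3 + 11.4234*c^2 - 2.327*c - 1.5458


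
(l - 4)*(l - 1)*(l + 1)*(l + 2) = l^4 - 2*l^3 - 9*l^2 + 2*l + 8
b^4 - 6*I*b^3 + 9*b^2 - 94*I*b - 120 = (b - 5*I)*(b - 3*I)*(b - 2*I)*(b + 4*I)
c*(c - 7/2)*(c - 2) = c^3 - 11*c^2/2 + 7*c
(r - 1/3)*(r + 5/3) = r^2 + 4*r/3 - 5/9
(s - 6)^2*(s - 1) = s^3 - 13*s^2 + 48*s - 36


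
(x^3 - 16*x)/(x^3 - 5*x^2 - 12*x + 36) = x*(x^2 - 16)/(x^3 - 5*x^2 - 12*x + 36)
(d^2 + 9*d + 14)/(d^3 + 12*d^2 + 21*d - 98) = (d + 2)/(d^2 + 5*d - 14)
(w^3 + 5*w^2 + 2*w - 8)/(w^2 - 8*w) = (w^3 + 5*w^2 + 2*w - 8)/(w*(w - 8))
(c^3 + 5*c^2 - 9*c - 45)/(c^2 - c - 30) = (c^2 - 9)/(c - 6)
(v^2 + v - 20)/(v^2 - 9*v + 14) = (v^2 + v - 20)/(v^2 - 9*v + 14)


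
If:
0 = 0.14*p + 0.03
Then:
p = -0.21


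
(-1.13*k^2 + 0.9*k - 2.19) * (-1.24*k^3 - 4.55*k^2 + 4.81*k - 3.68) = 1.4012*k^5 + 4.0255*k^4 - 6.8147*k^3 + 18.4519*k^2 - 13.8459*k + 8.0592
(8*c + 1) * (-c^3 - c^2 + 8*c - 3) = -8*c^4 - 9*c^3 + 63*c^2 - 16*c - 3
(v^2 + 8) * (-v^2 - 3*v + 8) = -v^4 - 3*v^3 - 24*v + 64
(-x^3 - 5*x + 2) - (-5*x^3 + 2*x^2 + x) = 4*x^3 - 2*x^2 - 6*x + 2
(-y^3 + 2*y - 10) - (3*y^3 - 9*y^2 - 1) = -4*y^3 + 9*y^2 + 2*y - 9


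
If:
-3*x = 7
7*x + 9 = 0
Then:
No Solution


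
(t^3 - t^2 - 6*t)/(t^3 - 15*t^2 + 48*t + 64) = t*(t^2 - t - 6)/(t^3 - 15*t^2 + 48*t + 64)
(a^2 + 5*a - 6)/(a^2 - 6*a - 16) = (-a^2 - 5*a + 6)/(-a^2 + 6*a + 16)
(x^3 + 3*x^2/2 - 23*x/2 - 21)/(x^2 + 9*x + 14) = (2*x^2 - x - 21)/(2*(x + 7))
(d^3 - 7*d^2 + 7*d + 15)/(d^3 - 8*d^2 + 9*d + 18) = (d - 5)/(d - 6)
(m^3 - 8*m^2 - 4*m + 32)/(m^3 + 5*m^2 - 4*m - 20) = (m - 8)/(m + 5)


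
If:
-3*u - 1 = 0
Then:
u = -1/3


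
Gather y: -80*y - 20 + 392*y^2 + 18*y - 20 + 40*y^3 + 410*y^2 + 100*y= 40*y^3 + 802*y^2 + 38*y - 40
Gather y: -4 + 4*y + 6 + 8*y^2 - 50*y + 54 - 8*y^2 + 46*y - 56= 0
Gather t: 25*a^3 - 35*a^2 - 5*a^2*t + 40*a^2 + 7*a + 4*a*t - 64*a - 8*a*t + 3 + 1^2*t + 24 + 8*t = 25*a^3 + 5*a^2 - 57*a + t*(-5*a^2 - 4*a + 9) + 27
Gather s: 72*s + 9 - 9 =72*s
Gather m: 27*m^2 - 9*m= 27*m^2 - 9*m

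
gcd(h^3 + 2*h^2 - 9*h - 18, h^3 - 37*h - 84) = h + 3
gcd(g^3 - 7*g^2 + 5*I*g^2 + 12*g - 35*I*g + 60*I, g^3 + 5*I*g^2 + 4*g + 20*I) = g + 5*I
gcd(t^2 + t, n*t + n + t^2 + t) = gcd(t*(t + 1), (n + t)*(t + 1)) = t + 1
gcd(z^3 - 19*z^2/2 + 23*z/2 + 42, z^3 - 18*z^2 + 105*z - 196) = z^2 - 11*z + 28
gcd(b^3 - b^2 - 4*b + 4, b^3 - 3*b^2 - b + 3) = b - 1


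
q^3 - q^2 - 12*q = q*(q - 4)*(q + 3)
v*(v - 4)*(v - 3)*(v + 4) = v^4 - 3*v^3 - 16*v^2 + 48*v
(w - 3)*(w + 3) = w^2 - 9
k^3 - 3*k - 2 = (k - 2)*(k + 1)^2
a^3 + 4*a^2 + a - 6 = (a - 1)*(a + 2)*(a + 3)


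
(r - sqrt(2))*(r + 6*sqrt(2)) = r^2 + 5*sqrt(2)*r - 12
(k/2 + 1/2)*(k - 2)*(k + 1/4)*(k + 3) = k^4/2 + 9*k^3/8 - 9*k^2/4 - 29*k/8 - 3/4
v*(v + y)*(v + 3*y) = v^3 + 4*v^2*y + 3*v*y^2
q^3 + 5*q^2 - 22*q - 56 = (q - 4)*(q + 2)*(q + 7)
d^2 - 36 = (d - 6)*(d + 6)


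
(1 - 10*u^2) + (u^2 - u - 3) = -9*u^2 - u - 2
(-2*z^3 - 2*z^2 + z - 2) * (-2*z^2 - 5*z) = 4*z^5 + 14*z^4 + 8*z^3 - z^2 + 10*z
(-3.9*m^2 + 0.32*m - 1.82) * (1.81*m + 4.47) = -7.059*m^3 - 16.8538*m^2 - 1.8638*m - 8.1354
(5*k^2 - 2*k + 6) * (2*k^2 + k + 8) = 10*k^4 + k^3 + 50*k^2 - 10*k + 48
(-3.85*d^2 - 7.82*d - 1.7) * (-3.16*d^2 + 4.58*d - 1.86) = 12.166*d^4 + 7.0782*d^3 - 23.2826*d^2 + 6.7592*d + 3.162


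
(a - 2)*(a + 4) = a^2 + 2*a - 8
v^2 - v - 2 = (v - 2)*(v + 1)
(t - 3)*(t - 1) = t^2 - 4*t + 3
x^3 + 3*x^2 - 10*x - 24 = (x - 3)*(x + 2)*(x + 4)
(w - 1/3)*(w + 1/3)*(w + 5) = w^3 + 5*w^2 - w/9 - 5/9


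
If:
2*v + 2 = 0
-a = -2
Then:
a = 2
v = -1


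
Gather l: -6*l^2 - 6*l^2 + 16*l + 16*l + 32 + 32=-12*l^2 + 32*l + 64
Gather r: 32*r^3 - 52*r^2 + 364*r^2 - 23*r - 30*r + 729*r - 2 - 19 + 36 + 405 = 32*r^3 + 312*r^2 + 676*r + 420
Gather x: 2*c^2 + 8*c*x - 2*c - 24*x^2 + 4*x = 2*c^2 - 2*c - 24*x^2 + x*(8*c + 4)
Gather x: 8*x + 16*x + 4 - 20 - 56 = 24*x - 72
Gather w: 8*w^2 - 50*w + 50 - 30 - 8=8*w^2 - 50*w + 12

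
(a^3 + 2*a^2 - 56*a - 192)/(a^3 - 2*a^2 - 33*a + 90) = (a^2 - 4*a - 32)/(a^2 - 8*a + 15)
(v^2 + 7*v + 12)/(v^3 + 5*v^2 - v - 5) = (v^2 + 7*v + 12)/(v^3 + 5*v^2 - v - 5)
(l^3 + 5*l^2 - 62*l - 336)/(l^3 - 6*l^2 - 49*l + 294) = (l^2 - 2*l - 48)/(l^2 - 13*l + 42)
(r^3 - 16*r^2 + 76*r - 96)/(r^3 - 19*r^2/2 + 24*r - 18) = 2*(r - 8)/(2*r - 3)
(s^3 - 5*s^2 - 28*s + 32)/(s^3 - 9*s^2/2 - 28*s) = 2*(s^2 + 3*s - 4)/(s*(2*s + 7))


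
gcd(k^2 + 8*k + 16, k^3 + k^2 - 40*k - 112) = k^2 + 8*k + 16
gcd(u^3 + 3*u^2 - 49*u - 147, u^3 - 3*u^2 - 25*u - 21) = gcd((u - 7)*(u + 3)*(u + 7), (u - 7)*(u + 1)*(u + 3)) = u^2 - 4*u - 21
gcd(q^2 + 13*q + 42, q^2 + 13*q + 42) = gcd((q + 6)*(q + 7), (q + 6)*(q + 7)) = q^2 + 13*q + 42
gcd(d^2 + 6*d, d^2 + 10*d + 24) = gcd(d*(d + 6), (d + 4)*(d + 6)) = d + 6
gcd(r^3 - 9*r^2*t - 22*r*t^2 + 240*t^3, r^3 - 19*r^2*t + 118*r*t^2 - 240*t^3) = r^2 - 14*r*t + 48*t^2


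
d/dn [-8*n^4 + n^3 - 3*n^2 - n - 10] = -32*n^3 + 3*n^2 - 6*n - 1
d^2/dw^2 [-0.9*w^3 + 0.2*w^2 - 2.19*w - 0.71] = 0.4 - 5.4*w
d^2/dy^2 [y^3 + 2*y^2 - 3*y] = 6*y + 4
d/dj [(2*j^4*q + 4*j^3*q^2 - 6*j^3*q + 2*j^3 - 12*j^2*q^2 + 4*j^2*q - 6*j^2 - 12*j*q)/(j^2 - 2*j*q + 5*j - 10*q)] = 2*(-j*(2*j - 2*q + 5)*(j^3*q + 2*j^2*q^2 - 3*j^2*q + j^2 - 6*j*q^2 + 2*j*q - 3*j - 6*q) + (j^2 - 2*j*q + 5*j - 10*q)*(4*j^3*q + 6*j^2*q^2 - 9*j^2*q + 3*j^2 - 12*j*q^2 + 4*j*q - 6*j - 6*q))/(j^2 - 2*j*q + 5*j - 10*q)^2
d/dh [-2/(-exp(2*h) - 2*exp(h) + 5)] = -4*(exp(h) + 1)*exp(h)/(exp(2*h) + 2*exp(h) - 5)^2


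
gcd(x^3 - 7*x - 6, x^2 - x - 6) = x^2 - x - 6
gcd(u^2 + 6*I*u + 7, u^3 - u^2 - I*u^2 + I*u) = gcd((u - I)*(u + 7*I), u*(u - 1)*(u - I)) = u - I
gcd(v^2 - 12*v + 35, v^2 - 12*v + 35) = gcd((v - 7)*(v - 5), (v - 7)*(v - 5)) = v^2 - 12*v + 35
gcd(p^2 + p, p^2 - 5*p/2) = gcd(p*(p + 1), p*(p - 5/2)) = p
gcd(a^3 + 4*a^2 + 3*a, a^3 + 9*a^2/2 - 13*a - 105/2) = a + 3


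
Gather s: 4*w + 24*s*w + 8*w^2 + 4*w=24*s*w + 8*w^2 + 8*w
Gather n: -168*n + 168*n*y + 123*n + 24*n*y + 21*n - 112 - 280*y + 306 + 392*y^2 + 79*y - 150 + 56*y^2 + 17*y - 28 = n*(192*y - 24) + 448*y^2 - 184*y + 16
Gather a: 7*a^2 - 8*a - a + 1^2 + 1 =7*a^2 - 9*a + 2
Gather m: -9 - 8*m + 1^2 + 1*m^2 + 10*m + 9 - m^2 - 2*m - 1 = 0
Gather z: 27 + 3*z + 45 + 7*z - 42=10*z + 30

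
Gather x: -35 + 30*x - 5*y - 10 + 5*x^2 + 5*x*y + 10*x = 5*x^2 + x*(5*y + 40) - 5*y - 45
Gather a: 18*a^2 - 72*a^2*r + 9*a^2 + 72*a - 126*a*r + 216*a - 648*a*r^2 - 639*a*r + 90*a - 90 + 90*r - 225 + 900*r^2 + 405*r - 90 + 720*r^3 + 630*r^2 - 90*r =a^2*(27 - 72*r) + a*(-648*r^2 - 765*r + 378) + 720*r^3 + 1530*r^2 + 405*r - 405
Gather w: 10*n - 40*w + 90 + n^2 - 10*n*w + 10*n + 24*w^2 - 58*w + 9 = n^2 + 20*n + 24*w^2 + w*(-10*n - 98) + 99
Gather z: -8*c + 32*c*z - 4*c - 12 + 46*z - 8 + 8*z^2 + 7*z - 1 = -12*c + 8*z^2 + z*(32*c + 53) - 21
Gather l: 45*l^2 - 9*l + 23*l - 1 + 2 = 45*l^2 + 14*l + 1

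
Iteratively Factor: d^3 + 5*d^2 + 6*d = (d + 2)*(d^2 + 3*d) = (d + 2)*(d + 3)*(d)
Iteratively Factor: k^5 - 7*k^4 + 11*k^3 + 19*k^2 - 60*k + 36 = (k - 1)*(k^4 - 6*k^3 + 5*k^2 + 24*k - 36) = (k - 3)*(k - 1)*(k^3 - 3*k^2 - 4*k + 12) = (k - 3)*(k - 1)*(k + 2)*(k^2 - 5*k + 6) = (k - 3)^2*(k - 1)*(k + 2)*(k - 2)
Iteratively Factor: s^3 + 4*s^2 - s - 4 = (s + 1)*(s^2 + 3*s - 4) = (s + 1)*(s + 4)*(s - 1)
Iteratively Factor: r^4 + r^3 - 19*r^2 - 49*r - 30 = (r - 5)*(r^3 + 6*r^2 + 11*r + 6) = (r - 5)*(r + 2)*(r^2 + 4*r + 3) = (r - 5)*(r + 2)*(r + 3)*(r + 1)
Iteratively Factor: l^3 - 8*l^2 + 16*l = (l - 4)*(l^2 - 4*l) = (l - 4)^2*(l)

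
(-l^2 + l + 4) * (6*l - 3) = -6*l^3 + 9*l^2 + 21*l - 12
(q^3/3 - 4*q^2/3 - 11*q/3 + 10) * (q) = q^4/3 - 4*q^3/3 - 11*q^2/3 + 10*q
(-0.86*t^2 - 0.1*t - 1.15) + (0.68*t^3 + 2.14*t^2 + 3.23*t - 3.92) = 0.68*t^3 + 1.28*t^2 + 3.13*t - 5.07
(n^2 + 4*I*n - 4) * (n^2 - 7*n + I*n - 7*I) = n^4 - 7*n^3 + 5*I*n^3 - 8*n^2 - 35*I*n^2 + 56*n - 4*I*n + 28*I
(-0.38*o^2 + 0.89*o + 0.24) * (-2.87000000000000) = 1.0906*o^2 - 2.5543*o - 0.6888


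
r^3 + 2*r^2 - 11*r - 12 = (r - 3)*(r + 1)*(r + 4)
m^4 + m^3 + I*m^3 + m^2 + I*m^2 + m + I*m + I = (m + 1)*(m - I)*(m + I)^2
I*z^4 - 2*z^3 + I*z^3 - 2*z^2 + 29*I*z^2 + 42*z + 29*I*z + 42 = (z - 3*I)*(z - 2*I)*(z + 7*I)*(I*z + I)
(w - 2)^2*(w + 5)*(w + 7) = w^4 + 8*w^3 - 9*w^2 - 92*w + 140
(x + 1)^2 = x^2 + 2*x + 1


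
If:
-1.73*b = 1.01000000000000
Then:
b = -0.58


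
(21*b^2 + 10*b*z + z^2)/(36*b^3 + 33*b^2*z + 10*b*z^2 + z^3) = (7*b + z)/(12*b^2 + 7*b*z + z^2)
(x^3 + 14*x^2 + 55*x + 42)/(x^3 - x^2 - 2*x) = (x^2 + 13*x + 42)/(x*(x - 2))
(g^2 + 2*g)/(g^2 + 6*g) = (g + 2)/(g + 6)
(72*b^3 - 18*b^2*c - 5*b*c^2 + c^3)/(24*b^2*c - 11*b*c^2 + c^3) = (24*b^2 + 2*b*c - c^2)/(c*(8*b - c))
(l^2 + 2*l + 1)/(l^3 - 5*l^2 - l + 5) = (l + 1)/(l^2 - 6*l + 5)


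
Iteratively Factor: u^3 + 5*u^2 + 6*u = (u)*(u^2 + 5*u + 6) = u*(u + 2)*(u + 3)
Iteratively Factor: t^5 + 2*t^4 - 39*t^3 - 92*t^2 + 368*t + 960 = (t + 4)*(t^4 - 2*t^3 - 31*t^2 + 32*t + 240) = (t - 5)*(t + 4)*(t^3 + 3*t^2 - 16*t - 48) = (t - 5)*(t + 4)^2*(t^2 - t - 12) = (t - 5)*(t + 3)*(t + 4)^2*(t - 4)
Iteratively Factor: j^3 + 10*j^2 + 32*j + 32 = (j + 4)*(j^2 + 6*j + 8) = (j + 2)*(j + 4)*(j + 4)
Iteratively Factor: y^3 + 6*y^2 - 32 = (y + 4)*(y^2 + 2*y - 8) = (y - 2)*(y + 4)*(y + 4)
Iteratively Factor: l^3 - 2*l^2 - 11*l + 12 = (l + 3)*(l^2 - 5*l + 4) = (l - 1)*(l + 3)*(l - 4)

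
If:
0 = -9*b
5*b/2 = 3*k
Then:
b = 0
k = 0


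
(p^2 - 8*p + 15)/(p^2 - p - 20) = (p - 3)/(p + 4)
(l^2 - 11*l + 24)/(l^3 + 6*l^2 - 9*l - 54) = (l - 8)/(l^2 + 9*l + 18)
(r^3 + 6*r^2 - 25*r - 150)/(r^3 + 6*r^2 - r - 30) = (r^2 + r - 30)/(r^2 + r - 6)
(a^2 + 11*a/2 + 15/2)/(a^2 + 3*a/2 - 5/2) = (a + 3)/(a - 1)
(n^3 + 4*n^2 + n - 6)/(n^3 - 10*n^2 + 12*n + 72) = (n^2 + 2*n - 3)/(n^2 - 12*n + 36)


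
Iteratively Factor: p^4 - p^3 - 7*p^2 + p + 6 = (p - 3)*(p^3 + 2*p^2 - p - 2) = (p - 3)*(p + 2)*(p^2 - 1) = (p - 3)*(p - 1)*(p + 2)*(p + 1)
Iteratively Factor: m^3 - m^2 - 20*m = (m)*(m^2 - m - 20) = m*(m + 4)*(m - 5)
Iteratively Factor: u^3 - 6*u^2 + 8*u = (u - 2)*(u^2 - 4*u) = (u - 4)*(u - 2)*(u)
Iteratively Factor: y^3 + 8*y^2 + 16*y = (y + 4)*(y^2 + 4*y) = (y + 4)^2*(y)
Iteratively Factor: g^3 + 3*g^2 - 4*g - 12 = (g + 2)*(g^2 + g - 6) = (g + 2)*(g + 3)*(g - 2)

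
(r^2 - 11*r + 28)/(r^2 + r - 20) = (r - 7)/(r + 5)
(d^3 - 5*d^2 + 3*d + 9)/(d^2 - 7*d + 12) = (d^2 - 2*d - 3)/(d - 4)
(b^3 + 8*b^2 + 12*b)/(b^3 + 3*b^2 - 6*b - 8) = b*(b^2 + 8*b + 12)/(b^3 + 3*b^2 - 6*b - 8)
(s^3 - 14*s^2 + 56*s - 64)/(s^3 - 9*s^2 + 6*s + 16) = (s - 4)/(s + 1)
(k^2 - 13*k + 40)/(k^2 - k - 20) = (k - 8)/(k + 4)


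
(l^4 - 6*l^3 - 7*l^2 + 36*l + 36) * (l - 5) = l^5 - 11*l^4 + 23*l^3 + 71*l^2 - 144*l - 180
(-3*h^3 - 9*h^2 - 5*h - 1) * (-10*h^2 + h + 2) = 30*h^5 + 87*h^4 + 35*h^3 - 13*h^2 - 11*h - 2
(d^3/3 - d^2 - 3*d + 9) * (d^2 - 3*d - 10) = d^5/3 - 2*d^4 - 10*d^3/3 + 28*d^2 + 3*d - 90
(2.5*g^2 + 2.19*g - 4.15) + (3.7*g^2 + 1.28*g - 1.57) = 6.2*g^2 + 3.47*g - 5.72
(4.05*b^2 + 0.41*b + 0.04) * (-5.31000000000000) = -21.5055*b^2 - 2.1771*b - 0.2124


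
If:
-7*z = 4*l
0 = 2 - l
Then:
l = 2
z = -8/7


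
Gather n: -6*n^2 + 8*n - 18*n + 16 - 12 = -6*n^2 - 10*n + 4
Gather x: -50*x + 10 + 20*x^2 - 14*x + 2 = 20*x^2 - 64*x + 12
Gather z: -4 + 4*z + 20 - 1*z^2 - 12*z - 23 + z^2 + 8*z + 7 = 0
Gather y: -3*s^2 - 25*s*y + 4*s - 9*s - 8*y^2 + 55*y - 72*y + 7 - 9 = -3*s^2 - 5*s - 8*y^2 + y*(-25*s - 17) - 2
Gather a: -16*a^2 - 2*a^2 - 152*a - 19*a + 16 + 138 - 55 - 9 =-18*a^2 - 171*a + 90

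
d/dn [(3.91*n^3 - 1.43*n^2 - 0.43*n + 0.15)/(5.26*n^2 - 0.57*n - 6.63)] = (20.5666*n^4 - 4.4574*n^3 - 74.693*n^2 + 17.3838*n + 2.9364)/(27.6676*n^4 - 5.9964*n^3 - 69.4227*n^2 + 7.5582*n + 43.9569)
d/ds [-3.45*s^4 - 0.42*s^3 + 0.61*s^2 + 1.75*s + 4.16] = -13.8*s^3 - 1.26*s^2 + 1.22*s + 1.75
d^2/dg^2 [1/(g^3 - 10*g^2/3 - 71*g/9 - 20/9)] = 18*(3*(10 - 9*g)*(-9*g^3 + 30*g^2 + 71*g + 20) - (-27*g^2 + 60*g + 71)^2)/(-9*g^3 + 30*g^2 + 71*g + 20)^3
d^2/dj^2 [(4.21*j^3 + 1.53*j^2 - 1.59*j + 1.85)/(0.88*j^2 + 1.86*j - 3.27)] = (1.4210854715202e-14*j^4 + 45.888024*j^3 - 118.624164*j^2 + 260.81883*j + 36.826518)/(0.681472*j^6 + 4.321152*j^5 + 1.53648*j^4 - 25.67916*j^3 - 5.70942000000001*j^2 + 59.666382*j - 34.965783)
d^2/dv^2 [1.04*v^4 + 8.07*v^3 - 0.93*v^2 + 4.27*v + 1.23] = 12.48*v^2 + 48.42*v - 1.86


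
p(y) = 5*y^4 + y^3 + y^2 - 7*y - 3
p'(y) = 20*y^3 + 3*y^2 + 2*y - 7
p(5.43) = 4495.37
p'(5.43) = 3294.37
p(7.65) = 17574.08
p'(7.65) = 9137.81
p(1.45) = 14.10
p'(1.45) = 63.18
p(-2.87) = 340.92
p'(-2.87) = -460.83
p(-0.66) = 2.72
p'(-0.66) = -12.76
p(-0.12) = -2.15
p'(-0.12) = -7.23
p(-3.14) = 483.94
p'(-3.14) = -602.88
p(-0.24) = -1.26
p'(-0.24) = -7.58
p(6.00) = 6687.00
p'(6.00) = 4433.00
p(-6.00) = 6339.00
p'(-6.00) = -4231.00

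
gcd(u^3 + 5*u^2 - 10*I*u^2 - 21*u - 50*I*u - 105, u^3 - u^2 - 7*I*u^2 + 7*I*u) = u - 7*I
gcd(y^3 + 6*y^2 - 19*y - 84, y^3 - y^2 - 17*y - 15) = y + 3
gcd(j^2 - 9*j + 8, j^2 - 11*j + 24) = j - 8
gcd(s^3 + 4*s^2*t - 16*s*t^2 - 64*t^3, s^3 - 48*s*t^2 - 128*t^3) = s^2 + 8*s*t + 16*t^2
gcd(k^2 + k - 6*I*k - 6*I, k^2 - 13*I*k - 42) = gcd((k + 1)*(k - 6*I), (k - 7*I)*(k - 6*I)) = k - 6*I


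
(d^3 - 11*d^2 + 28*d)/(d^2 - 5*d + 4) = d*(d - 7)/(d - 1)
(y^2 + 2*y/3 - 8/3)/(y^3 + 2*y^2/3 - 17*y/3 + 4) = (y + 2)/(y^2 + 2*y - 3)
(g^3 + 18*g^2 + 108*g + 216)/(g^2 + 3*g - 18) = (g^2 + 12*g + 36)/(g - 3)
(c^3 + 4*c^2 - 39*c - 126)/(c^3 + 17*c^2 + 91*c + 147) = (c - 6)/(c + 7)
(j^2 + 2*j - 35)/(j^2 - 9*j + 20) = (j + 7)/(j - 4)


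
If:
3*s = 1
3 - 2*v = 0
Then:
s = 1/3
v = 3/2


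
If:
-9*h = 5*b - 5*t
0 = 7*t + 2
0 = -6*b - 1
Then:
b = -1/6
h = -25/378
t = -2/7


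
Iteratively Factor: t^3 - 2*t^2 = (t)*(t^2 - 2*t) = t^2*(t - 2)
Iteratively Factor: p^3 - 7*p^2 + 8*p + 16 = (p + 1)*(p^2 - 8*p + 16) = (p - 4)*(p + 1)*(p - 4)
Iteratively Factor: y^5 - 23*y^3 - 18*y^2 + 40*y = (y - 5)*(y^4 + 5*y^3 + 2*y^2 - 8*y) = (y - 5)*(y - 1)*(y^3 + 6*y^2 + 8*y) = (y - 5)*(y - 1)*(y + 2)*(y^2 + 4*y) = (y - 5)*(y - 1)*(y + 2)*(y + 4)*(y)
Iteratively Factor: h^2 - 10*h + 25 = (h - 5)*(h - 5)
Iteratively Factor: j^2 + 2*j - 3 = (j - 1)*(j + 3)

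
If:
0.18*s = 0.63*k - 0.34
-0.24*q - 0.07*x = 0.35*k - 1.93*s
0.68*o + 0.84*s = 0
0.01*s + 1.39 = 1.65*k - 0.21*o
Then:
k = 0.74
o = -0.86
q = 4.49689181195651 - 0.291666666666667*x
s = 0.69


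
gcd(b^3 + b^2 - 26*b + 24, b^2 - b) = b - 1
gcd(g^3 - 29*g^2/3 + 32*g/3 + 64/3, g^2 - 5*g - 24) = g - 8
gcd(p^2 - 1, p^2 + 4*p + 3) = p + 1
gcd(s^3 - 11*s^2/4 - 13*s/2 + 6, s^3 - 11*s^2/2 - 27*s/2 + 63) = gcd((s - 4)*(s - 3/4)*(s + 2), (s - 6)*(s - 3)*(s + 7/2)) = 1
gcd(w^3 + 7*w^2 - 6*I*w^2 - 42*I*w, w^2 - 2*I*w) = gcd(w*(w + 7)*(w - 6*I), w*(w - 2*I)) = w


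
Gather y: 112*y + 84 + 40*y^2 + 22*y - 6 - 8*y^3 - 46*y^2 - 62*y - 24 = -8*y^3 - 6*y^2 + 72*y + 54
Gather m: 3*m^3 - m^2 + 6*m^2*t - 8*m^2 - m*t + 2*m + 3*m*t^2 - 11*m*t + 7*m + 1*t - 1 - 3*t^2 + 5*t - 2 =3*m^3 + m^2*(6*t - 9) + m*(3*t^2 - 12*t + 9) - 3*t^2 + 6*t - 3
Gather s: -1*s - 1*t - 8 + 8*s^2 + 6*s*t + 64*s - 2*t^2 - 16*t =8*s^2 + s*(6*t + 63) - 2*t^2 - 17*t - 8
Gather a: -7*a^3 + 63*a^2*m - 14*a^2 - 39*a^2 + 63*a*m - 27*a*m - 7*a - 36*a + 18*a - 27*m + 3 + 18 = -7*a^3 + a^2*(63*m - 53) + a*(36*m - 25) - 27*m + 21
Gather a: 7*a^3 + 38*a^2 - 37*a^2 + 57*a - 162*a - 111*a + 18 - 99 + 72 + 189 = 7*a^3 + a^2 - 216*a + 180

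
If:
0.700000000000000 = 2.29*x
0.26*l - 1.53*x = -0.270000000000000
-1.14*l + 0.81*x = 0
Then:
No Solution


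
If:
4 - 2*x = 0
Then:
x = 2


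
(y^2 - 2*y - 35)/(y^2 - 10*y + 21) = (y + 5)/(y - 3)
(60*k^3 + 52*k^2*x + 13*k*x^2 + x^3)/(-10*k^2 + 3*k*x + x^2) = (12*k^2 + 8*k*x + x^2)/(-2*k + x)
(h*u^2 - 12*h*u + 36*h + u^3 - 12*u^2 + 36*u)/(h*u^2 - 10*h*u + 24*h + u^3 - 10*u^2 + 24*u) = (u - 6)/(u - 4)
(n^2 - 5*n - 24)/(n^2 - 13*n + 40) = (n + 3)/(n - 5)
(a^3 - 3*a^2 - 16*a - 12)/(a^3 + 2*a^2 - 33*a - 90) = (a^2 + 3*a + 2)/(a^2 + 8*a + 15)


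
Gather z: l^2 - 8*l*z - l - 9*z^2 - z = l^2 - l - 9*z^2 + z*(-8*l - 1)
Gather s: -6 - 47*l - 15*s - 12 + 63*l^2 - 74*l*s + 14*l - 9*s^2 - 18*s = 63*l^2 - 33*l - 9*s^2 + s*(-74*l - 33) - 18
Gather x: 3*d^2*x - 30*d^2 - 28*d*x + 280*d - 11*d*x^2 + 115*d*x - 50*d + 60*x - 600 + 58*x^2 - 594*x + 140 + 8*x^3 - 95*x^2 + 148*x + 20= -30*d^2 + 230*d + 8*x^3 + x^2*(-11*d - 37) + x*(3*d^2 + 87*d - 386) - 440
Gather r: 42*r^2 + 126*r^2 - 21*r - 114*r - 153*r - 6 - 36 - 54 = 168*r^2 - 288*r - 96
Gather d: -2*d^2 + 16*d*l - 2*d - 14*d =-2*d^2 + d*(16*l - 16)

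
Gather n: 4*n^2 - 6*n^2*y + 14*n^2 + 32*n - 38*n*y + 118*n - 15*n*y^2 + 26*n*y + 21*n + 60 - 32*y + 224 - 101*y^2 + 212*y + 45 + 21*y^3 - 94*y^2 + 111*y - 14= n^2*(18 - 6*y) + n*(-15*y^2 - 12*y + 171) + 21*y^3 - 195*y^2 + 291*y + 315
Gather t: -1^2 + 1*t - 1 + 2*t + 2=3*t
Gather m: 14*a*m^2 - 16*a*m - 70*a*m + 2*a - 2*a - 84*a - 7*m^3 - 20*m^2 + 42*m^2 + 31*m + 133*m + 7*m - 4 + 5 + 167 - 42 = -84*a - 7*m^3 + m^2*(14*a + 22) + m*(171 - 86*a) + 126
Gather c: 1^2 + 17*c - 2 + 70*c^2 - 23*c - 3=70*c^2 - 6*c - 4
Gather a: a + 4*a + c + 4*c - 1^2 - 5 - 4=5*a + 5*c - 10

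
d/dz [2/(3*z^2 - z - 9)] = 2*(1 - 6*z)/(-3*z^2 + z + 9)^2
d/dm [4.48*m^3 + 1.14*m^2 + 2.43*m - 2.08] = 13.44*m^2 + 2.28*m + 2.43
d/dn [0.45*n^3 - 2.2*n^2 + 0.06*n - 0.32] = 1.35*n^2 - 4.4*n + 0.06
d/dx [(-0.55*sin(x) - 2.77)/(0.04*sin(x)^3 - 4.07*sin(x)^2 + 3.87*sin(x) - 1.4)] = (0.044*sin(x)^3 - 1.9061*sin(x)^2 - 22.5478*sin(x) + 11.4899)*cos(x)/(0.0016*sin(x)^6 - 0.3256*sin(x)^5 + 16.8745*sin(x)^4 - 31.6138*sin(x)^3 + 26.3729*sin(x)^2 - 10.836*sin(x) + 1.96)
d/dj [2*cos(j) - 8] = -2*sin(j)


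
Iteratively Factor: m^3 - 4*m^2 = (m)*(m^2 - 4*m) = m*(m - 4)*(m)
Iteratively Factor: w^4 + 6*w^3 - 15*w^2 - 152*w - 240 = (w + 4)*(w^3 + 2*w^2 - 23*w - 60) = (w + 3)*(w + 4)*(w^2 - w - 20) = (w + 3)*(w + 4)^2*(w - 5)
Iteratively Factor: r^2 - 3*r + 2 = (r - 2)*(r - 1)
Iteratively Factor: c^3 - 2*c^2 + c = (c)*(c^2 - 2*c + 1) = c*(c - 1)*(c - 1)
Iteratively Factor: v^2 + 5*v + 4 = (v + 1)*(v + 4)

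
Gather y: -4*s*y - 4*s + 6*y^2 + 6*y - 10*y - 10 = -4*s + 6*y^2 + y*(-4*s - 4) - 10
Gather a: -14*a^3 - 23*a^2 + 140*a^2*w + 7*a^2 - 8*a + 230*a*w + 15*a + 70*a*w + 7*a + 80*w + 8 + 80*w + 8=-14*a^3 + a^2*(140*w - 16) + a*(300*w + 14) + 160*w + 16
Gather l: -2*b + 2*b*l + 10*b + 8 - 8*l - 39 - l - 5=8*b + l*(2*b - 9) - 36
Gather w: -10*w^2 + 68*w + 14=-10*w^2 + 68*w + 14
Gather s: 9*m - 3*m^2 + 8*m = -3*m^2 + 17*m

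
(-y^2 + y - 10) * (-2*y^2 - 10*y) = 2*y^4 + 8*y^3 + 10*y^2 + 100*y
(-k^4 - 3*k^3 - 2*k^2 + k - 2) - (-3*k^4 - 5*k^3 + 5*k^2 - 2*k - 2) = 2*k^4 + 2*k^3 - 7*k^2 + 3*k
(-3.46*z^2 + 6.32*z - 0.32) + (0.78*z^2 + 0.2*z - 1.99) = -2.68*z^2 + 6.52*z - 2.31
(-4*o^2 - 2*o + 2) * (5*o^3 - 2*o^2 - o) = -20*o^5 - 2*o^4 + 18*o^3 - 2*o^2 - 2*o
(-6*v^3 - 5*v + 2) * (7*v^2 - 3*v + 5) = -42*v^5 + 18*v^4 - 65*v^3 + 29*v^2 - 31*v + 10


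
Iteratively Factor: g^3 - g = (g + 1)*(g^2 - g) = (g - 1)*(g + 1)*(g)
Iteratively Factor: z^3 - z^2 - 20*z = (z - 5)*(z^2 + 4*z) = (z - 5)*(z + 4)*(z)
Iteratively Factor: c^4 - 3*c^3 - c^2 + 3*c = (c)*(c^3 - 3*c^2 - c + 3) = c*(c - 1)*(c^2 - 2*c - 3) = c*(c - 3)*(c - 1)*(c + 1)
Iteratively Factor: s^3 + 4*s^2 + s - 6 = (s - 1)*(s^2 + 5*s + 6) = (s - 1)*(s + 2)*(s + 3)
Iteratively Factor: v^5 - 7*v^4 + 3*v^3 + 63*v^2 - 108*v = (v)*(v^4 - 7*v^3 + 3*v^2 + 63*v - 108) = v*(v - 4)*(v^3 - 3*v^2 - 9*v + 27) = v*(v - 4)*(v - 3)*(v^2 - 9) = v*(v - 4)*(v - 3)*(v + 3)*(v - 3)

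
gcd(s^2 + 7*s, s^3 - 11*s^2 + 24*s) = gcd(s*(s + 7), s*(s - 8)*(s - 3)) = s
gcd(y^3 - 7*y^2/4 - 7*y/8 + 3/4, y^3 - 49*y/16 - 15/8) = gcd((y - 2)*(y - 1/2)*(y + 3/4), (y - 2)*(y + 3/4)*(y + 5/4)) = y^2 - 5*y/4 - 3/2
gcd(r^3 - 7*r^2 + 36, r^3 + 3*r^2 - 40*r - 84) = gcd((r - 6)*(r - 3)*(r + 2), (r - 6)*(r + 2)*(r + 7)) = r^2 - 4*r - 12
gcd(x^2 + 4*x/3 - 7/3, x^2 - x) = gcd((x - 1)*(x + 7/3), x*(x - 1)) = x - 1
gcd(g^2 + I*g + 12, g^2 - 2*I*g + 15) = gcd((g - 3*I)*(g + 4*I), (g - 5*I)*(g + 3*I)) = 1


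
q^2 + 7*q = q*(q + 7)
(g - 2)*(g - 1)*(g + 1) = g^3 - 2*g^2 - g + 2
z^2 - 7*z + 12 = (z - 4)*(z - 3)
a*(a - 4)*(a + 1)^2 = a^4 - 2*a^3 - 7*a^2 - 4*a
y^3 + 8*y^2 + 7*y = y*(y + 1)*(y + 7)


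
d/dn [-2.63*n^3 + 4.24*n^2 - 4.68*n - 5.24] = -7.89*n^2 + 8.48*n - 4.68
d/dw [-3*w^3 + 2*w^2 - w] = -9*w^2 + 4*w - 1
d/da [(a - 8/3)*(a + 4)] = 2*a + 4/3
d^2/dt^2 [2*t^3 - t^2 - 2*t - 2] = 12*t - 2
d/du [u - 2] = 1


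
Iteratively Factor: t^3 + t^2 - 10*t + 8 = (t + 4)*(t^2 - 3*t + 2) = (t - 2)*(t + 4)*(t - 1)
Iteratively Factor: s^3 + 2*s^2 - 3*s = (s + 3)*(s^2 - s) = (s - 1)*(s + 3)*(s)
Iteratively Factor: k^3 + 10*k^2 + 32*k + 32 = (k + 4)*(k^2 + 6*k + 8) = (k + 2)*(k + 4)*(k + 4)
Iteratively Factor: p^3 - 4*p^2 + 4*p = (p - 2)*(p^2 - 2*p) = (p - 2)^2*(p)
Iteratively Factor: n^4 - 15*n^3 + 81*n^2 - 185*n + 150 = (n - 5)*(n^3 - 10*n^2 + 31*n - 30) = (n - 5)^2*(n^2 - 5*n + 6) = (n - 5)^2*(n - 2)*(n - 3)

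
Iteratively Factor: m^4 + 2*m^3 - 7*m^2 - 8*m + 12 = (m - 2)*(m^3 + 4*m^2 + m - 6) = (m - 2)*(m + 2)*(m^2 + 2*m - 3) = (m - 2)*(m - 1)*(m + 2)*(m + 3)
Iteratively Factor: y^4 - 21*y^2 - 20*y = (y - 5)*(y^3 + 5*y^2 + 4*y) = y*(y - 5)*(y^2 + 5*y + 4) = y*(y - 5)*(y + 1)*(y + 4)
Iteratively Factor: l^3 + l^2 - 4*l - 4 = (l + 2)*(l^2 - l - 2) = (l + 1)*(l + 2)*(l - 2)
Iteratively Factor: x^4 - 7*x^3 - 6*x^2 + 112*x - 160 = (x + 4)*(x^3 - 11*x^2 + 38*x - 40) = (x - 2)*(x + 4)*(x^2 - 9*x + 20) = (x - 5)*(x - 2)*(x + 4)*(x - 4)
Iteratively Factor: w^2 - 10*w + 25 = (w - 5)*(w - 5)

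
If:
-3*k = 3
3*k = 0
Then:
No Solution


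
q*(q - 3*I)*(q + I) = q^3 - 2*I*q^2 + 3*q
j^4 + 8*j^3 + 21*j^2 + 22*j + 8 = (j + 1)^2*(j + 2)*(j + 4)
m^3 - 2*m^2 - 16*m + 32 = (m - 4)*(m - 2)*(m + 4)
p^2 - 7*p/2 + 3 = (p - 2)*(p - 3/2)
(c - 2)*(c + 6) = c^2 + 4*c - 12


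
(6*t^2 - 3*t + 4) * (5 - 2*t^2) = -12*t^4 + 6*t^3 + 22*t^2 - 15*t + 20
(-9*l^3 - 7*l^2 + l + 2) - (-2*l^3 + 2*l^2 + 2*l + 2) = -7*l^3 - 9*l^2 - l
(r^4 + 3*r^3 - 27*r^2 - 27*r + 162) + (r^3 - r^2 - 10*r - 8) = r^4 + 4*r^3 - 28*r^2 - 37*r + 154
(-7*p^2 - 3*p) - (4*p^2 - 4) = -11*p^2 - 3*p + 4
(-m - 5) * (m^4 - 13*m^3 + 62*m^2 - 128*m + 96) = -m^5 + 8*m^4 + 3*m^3 - 182*m^2 + 544*m - 480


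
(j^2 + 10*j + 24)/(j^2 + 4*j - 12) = (j + 4)/(j - 2)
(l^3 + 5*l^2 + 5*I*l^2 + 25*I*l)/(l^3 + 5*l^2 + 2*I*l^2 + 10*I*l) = (l + 5*I)/(l + 2*I)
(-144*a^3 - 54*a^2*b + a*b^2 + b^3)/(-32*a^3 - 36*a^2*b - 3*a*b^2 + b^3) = (18*a^2 + 9*a*b + b^2)/(4*a^2 + 5*a*b + b^2)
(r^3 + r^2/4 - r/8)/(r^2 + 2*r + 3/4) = r*(4*r - 1)/(2*(2*r + 3))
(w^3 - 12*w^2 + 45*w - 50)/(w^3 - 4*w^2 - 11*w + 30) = (w - 5)/(w + 3)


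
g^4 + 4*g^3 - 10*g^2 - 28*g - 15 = (g - 3)*(g + 1)^2*(g + 5)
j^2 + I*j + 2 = (j - I)*(j + 2*I)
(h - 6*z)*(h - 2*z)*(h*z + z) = h^3*z - 8*h^2*z^2 + h^2*z + 12*h*z^3 - 8*h*z^2 + 12*z^3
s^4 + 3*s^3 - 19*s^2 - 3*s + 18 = (s - 3)*(s - 1)*(s + 1)*(s + 6)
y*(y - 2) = y^2 - 2*y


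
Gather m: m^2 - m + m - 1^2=m^2 - 1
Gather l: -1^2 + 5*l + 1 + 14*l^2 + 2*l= 14*l^2 + 7*l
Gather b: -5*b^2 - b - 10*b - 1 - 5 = -5*b^2 - 11*b - 6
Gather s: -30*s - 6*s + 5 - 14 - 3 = -36*s - 12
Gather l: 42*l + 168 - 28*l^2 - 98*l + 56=-28*l^2 - 56*l + 224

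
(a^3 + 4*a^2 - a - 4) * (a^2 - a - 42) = a^5 + 3*a^4 - 47*a^3 - 171*a^2 + 46*a + 168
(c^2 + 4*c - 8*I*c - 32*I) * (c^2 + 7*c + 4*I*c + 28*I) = c^4 + 11*c^3 - 4*I*c^3 + 60*c^2 - 44*I*c^2 + 352*c - 112*I*c + 896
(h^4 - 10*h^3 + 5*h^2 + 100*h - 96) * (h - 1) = h^5 - 11*h^4 + 15*h^3 + 95*h^2 - 196*h + 96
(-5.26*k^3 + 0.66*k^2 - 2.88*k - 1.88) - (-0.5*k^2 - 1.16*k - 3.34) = -5.26*k^3 + 1.16*k^2 - 1.72*k + 1.46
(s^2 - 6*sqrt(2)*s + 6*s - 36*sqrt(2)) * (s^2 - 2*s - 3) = s^4 - 6*sqrt(2)*s^3 + 4*s^3 - 24*sqrt(2)*s^2 - 15*s^2 - 18*s + 90*sqrt(2)*s + 108*sqrt(2)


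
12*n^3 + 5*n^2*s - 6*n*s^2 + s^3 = (-4*n + s)*(-3*n + s)*(n + s)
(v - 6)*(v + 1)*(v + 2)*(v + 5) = v^4 + 2*v^3 - 31*v^2 - 92*v - 60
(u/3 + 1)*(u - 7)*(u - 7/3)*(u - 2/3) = u^4/3 - 7*u^3/3 - 67*u^2/27 + 511*u/27 - 98/9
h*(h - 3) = h^2 - 3*h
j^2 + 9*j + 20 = (j + 4)*(j + 5)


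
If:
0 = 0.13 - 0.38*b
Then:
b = 0.34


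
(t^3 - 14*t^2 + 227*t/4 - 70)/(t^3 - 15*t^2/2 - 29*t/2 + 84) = (4*t^2 - 24*t + 35)/(2*(2*t^2 + t - 21))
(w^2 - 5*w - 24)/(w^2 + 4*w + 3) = (w - 8)/(w + 1)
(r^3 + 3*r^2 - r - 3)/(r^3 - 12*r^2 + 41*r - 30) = (r^2 + 4*r + 3)/(r^2 - 11*r + 30)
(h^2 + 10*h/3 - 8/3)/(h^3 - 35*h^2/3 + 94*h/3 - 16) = (h + 4)/(h^2 - 11*h + 24)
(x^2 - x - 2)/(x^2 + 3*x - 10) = (x + 1)/(x + 5)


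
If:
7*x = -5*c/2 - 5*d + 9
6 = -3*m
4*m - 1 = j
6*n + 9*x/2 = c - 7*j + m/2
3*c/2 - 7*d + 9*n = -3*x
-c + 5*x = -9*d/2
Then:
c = 178/13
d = 444/13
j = -9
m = -2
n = 437/13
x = -28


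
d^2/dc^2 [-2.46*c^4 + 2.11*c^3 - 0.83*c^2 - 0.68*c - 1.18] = -29.52*c^2 + 12.66*c - 1.66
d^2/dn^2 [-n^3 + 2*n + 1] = -6*n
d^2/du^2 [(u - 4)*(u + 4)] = 2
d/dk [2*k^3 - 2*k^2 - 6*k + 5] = 6*k^2 - 4*k - 6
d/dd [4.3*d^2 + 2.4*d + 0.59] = 8.6*d + 2.4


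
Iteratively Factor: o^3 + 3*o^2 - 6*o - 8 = (o - 2)*(o^2 + 5*o + 4) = (o - 2)*(o + 1)*(o + 4)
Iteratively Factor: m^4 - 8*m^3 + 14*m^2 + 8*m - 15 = (m + 1)*(m^3 - 9*m^2 + 23*m - 15) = (m - 3)*(m + 1)*(m^2 - 6*m + 5) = (m - 5)*(m - 3)*(m + 1)*(m - 1)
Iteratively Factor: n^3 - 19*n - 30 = (n + 3)*(n^2 - 3*n - 10) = (n + 2)*(n + 3)*(n - 5)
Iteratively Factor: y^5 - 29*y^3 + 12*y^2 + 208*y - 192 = (y - 3)*(y^4 + 3*y^3 - 20*y^2 - 48*y + 64) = (y - 3)*(y + 4)*(y^3 - y^2 - 16*y + 16) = (y - 3)*(y + 4)^2*(y^2 - 5*y + 4) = (y - 3)*(y - 1)*(y + 4)^2*(y - 4)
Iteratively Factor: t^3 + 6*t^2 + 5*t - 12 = (t + 3)*(t^2 + 3*t - 4) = (t - 1)*(t + 3)*(t + 4)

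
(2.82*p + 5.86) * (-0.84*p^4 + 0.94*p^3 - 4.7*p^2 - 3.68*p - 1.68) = -2.3688*p^5 - 2.2716*p^4 - 7.7456*p^3 - 37.9196*p^2 - 26.3024*p - 9.8448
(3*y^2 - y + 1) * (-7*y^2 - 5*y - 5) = -21*y^4 - 8*y^3 - 17*y^2 - 5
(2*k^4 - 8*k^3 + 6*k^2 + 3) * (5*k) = 10*k^5 - 40*k^4 + 30*k^3 + 15*k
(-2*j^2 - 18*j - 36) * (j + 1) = -2*j^3 - 20*j^2 - 54*j - 36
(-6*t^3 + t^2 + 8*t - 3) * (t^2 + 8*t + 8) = -6*t^5 - 47*t^4 - 32*t^3 + 69*t^2 + 40*t - 24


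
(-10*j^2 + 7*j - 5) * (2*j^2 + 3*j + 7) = -20*j^4 - 16*j^3 - 59*j^2 + 34*j - 35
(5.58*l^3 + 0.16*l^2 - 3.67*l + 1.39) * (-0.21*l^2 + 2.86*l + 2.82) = -1.1718*l^5 + 15.9252*l^4 + 16.9639*l^3 - 10.3369*l^2 - 6.374*l + 3.9198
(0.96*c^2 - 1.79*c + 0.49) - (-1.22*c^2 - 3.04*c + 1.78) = 2.18*c^2 + 1.25*c - 1.29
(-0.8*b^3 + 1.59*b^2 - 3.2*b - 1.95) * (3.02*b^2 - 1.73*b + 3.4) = -2.416*b^5 + 6.1858*b^4 - 15.1347*b^3 + 5.053*b^2 - 7.5065*b - 6.63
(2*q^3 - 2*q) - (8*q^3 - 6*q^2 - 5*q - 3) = -6*q^3 + 6*q^2 + 3*q + 3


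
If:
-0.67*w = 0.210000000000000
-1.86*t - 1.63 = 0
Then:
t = -0.88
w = -0.31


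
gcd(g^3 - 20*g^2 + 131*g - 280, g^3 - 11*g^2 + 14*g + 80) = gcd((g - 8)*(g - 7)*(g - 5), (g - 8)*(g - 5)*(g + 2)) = g^2 - 13*g + 40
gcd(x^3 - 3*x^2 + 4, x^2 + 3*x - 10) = x - 2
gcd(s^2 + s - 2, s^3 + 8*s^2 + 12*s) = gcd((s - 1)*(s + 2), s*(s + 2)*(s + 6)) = s + 2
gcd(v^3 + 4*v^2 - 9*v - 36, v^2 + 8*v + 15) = v + 3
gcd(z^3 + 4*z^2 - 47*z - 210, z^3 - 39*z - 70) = z^2 - 2*z - 35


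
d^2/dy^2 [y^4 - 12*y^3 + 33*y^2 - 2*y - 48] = 12*y^2 - 72*y + 66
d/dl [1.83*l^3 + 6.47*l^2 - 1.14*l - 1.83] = 5.49*l^2 + 12.94*l - 1.14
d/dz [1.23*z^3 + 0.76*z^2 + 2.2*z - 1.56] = 3.69*z^2 + 1.52*z + 2.2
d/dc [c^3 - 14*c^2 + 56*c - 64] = 3*c^2 - 28*c + 56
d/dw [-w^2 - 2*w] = -2*w - 2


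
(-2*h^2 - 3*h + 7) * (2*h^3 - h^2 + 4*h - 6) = -4*h^5 - 4*h^4 + 9*h^3 - 7*h^2 + 46*h - 42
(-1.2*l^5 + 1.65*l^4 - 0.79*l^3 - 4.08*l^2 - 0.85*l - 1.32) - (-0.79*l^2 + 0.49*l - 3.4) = -1.2*l^5 + 1.65*l^4 - 0.79*l^3 - 3.29*l^2 - 1.34*l + 2.08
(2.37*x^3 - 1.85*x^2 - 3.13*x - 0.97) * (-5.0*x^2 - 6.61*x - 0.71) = -11.85*x^5 - 6.4157*x^4 + 26.1958*x^3 + 26.8528*x^2 + 8.634*x + 0.6887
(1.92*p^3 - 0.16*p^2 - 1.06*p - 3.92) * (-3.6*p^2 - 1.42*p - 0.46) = -6.912*p^5 - 2.1504*p^4 + 3.16*p^3 + 15.6908*p^2 + 6.054*p + 1.8032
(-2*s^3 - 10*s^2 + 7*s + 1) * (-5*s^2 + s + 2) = 10*s^5 + 48*s^4 - 49*s^3 - 18*s^2 + 15*s + 2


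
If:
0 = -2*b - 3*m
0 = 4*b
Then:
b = 0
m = 0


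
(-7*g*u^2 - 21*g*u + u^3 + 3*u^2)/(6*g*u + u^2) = (-7*g*u - 21*g + u^2 + 3*u)/(6*g + u)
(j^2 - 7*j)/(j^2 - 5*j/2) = 2*(j - 7)/(2*j - 5)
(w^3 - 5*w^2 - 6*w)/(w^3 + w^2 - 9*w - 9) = w*(w - 6)/(w^2 - 9)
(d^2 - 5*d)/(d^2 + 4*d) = (d - 5)/(d + 4)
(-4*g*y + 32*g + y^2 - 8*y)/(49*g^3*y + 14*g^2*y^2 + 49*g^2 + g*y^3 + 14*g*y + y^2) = (-4*g*y + 32*g + y^2 - 8*y)/(49*g^3*y + 14*g^2*y^2 + 49*g^2 + g*y^3 + 14*g*y + y^2)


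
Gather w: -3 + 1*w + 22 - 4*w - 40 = -3*w - 21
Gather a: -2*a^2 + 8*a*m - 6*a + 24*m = -2*a^2 + a*(8*m - 6) + 24*m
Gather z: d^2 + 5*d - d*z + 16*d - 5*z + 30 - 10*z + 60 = d^2 + 21*d + z*(-d - 15) + 90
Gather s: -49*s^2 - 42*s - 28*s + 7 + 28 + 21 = -49*s^2 - 70*s + 56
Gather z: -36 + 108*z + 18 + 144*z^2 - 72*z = 144*z^2 + 36*z - 18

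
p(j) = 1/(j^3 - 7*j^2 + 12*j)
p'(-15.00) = 0.00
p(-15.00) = 0.00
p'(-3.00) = -0.00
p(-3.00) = -0.00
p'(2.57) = 1.67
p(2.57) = 0.63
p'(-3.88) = -0.00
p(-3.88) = -0.00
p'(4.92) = -0.21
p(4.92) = 0.12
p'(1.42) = 0.05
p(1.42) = 0.17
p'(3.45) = 0.81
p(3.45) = -1.17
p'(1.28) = 0.03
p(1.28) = 0.17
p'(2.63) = 2.29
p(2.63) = 0.75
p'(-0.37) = -0.59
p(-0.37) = -0.18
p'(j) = (-3*j^2 + 14*j - 12)/(j^3 - 7*j^2 + 12*j)^2 = (-3*j^2 + 14*j - 12)/(j^2*(j^2 - 7*j + 12)^2)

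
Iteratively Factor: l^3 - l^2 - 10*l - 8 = (l + 2)*(l^2 - 3*l - 4) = (l - 4)*(l + 2)*(l + 1)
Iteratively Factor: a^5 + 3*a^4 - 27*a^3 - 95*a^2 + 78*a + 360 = (a + 3)*(a^4 - 27*a^2 - 14*a + 120) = (a + 3)*(a + 4)*(a^3 - 4*a^2 - 11*a + 30) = (a - 2)*(a + 3)*(a + 4)*(a^2 - 2*a - 15) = (a - 2)*(a + 3)^2*(a + 4)*(a - 5)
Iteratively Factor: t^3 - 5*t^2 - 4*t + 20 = (t + 2)*(t^2 - 7*t + 10) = (t - 2)*(t + 2)*(t - 5)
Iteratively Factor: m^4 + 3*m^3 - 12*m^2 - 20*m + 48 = (m + 4)*(m^3 - m^2 - 8*m + 12) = (m - 2)*(m + 4)*(m^2 + m - 6) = (m - 2)^2*(m + 4)*(m + 3)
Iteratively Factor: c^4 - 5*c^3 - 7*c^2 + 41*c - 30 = (c - 1)*(c^3 - 4*c^2 - 11*c + 30) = (c - 2)*(c - 1)*(c^2 - 2*c - 15) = (c - 2)*(c - 1)*(c + 3)*(c - 5)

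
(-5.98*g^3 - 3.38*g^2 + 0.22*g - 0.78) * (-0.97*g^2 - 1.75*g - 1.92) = 5.8006*g^5 + 13.7436*g^4 + 17.1832*g^3 + 6.8612*g^2 + 0.9426*g + 1.4976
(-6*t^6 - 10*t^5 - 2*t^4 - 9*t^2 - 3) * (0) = 0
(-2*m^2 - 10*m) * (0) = 0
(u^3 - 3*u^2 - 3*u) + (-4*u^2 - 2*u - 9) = u^3 - 7*u^2 - 5*u - 9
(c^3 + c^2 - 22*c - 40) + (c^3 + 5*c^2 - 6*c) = 2*c^3 + 6*c^2 - 28*c - 40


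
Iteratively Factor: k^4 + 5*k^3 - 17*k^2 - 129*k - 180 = (k + 3)*(k^3 + 2*k^2 - 23*k - 60) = (k - 5)*(k + 3)*(k^2 + 7*k + 12) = (k - 5)*(k + 3)*(k + 4)*(k + 3)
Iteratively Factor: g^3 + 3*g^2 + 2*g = (g)*(g^2 + 3*g + 2) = g*(g + 1)*(g + 2)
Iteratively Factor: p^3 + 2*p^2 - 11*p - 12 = (p + 4)*(p^2 - 2*p - 3) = (p + 1)*(p + 4)*(p - 3)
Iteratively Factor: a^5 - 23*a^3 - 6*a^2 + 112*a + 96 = (a + 1)*(a^4 - a^3 - 22*a^2 + 16*a + 96) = (a + 1)*(a + 2)*(a^3 - 3*a^2 - 16*a + 48) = (a + 1)*(a + 2)*(a + 4)*(a^2 - 7*a + 12) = (a - 4)*(a + 1)*(a + 2)*(a + 4)*(a - 3)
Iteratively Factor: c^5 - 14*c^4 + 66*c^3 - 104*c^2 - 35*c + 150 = (c - 5)*(c^4 - 9*c^3 + 21*c^2 + c - 30) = (c - 5)*(c - 3)*(c^3 - 6*c^2 + 3*c + 10) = (c - 5)*(c - 3)*(c + 1)*(c^2 - 7*c + 10) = (c - 5)*(c - 3)*(c - 2)*(c + 1)*(c - 5)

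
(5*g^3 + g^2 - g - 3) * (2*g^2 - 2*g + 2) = 10*g^5 - 8*g^4 + 6*g^3 - 2*g^2 + 4*g - 6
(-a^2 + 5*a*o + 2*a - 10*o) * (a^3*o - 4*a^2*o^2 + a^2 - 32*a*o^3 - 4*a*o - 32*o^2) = -a^5*o + 9*a^4*o^2 + 2*a^4*o - a^4 + 12*a^3*o^3 - 18*a^3*o^2 + 9*a^3*o + 2*a^3 - 160*a^2*o^4 - 24*a^2*o^3 + 12*a^2*o^2 - 18*a^2*o + 320*a*o^4 - 160*a*o^3 - 24*a*o^2 + 320*o^3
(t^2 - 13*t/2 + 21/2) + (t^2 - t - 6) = 2*t^2 - 15*t/2 + 9/2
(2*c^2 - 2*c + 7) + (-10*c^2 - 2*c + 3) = -8*c^2 - 4*c + 10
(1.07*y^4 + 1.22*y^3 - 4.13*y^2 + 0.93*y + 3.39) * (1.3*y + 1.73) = 1.391*y^5 + 3.4371*y^4 - 3.2584*y^3 - 5.9359*y^2 + 6.0159*y + 5.8647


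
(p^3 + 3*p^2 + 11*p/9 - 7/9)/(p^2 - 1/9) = (3*p^2 + 10*p + 7)/(3*p + 1)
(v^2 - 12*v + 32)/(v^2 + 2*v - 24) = (v - 8)/(v + 6)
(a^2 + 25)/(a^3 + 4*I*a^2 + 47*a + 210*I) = (a - 5*I)/(a^2 - I*a + 42)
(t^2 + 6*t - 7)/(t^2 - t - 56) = (t - 1)/(t - 8)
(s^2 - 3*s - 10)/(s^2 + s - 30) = (s + 2)/(s + 6)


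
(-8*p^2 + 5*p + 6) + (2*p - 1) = -8*p^2 + 7*p + 5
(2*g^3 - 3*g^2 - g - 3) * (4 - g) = -2*g^4 + 11*g^3 - 11*g^2 - g - 12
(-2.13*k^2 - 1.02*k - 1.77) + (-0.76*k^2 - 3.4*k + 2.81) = -2.89*k^2 - 4.42*k + 1.04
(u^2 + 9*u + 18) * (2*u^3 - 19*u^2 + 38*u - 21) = 2*u^5 - u^4 - 97*u^3 - 21*u^2 + 495*u - 378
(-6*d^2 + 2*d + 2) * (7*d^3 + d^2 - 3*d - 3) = -42*d^5 + 8*d^4 + 34*d^3 + 14*d^2 - 12*d - 6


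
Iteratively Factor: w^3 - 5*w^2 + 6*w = (w - 2)*(w^2 - 3*w) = (w - 3)*(w - 2)*(w)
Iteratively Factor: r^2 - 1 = (r + 1)*(r - 1)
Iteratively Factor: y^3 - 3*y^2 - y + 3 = (y - 3)*(y^2 - 1) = (y - 3)*(y - 1)*(y + 1)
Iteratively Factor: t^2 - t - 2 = (t - 2)*(t + 1)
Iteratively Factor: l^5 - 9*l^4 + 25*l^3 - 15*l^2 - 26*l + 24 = (l - 3)*(l^4 - 6*l^3 + 7*l^2 + 6*l - 8) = (l - 3)*(l + 1)*(l^3 - 7*l^2 + 14*l - 8) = (l - 3)*(l - 2)*(l + 1)*(l^2 - 5*l + 4) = (l - 4)*(l - 3)*(l - 2)*(l + 1)*(l - 1)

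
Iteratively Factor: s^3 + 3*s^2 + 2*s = (s)*(s^2 + 3*s + 2) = s*(s + 2)*(s + 1)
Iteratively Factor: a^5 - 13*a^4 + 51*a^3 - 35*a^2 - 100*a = (a - 5)*(a^4 - 8*a^3 + 11*a^2 + 20*a) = (a - 5)*(a - 4)*(a^3 - 4*a^2 - 5*a) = a*(a - 5)*(a - 4)*(a^2 - 4*a - 5) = a*(a - 5)*(a - 4)*(a + 1)*(a - 5)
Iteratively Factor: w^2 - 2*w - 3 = (w - 3)*(w + 1)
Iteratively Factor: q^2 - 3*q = (q - 3)*(q)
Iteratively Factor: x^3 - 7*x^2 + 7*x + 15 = (x - 5)*(x^2 - 2*x - 3) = (x - 5)*(x + 1)*(x - 3)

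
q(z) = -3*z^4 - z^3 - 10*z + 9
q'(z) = -12*z^3 - 3*z^2 - 10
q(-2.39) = -51.33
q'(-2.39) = 136.69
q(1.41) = -19.76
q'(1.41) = -49.60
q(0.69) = 1.09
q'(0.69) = -15.37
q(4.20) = -1040.60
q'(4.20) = -951.98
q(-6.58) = -5264.04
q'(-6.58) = 3278.79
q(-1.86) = -1.87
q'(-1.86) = 56.84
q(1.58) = -29.44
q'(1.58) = -64.82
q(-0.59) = 14.74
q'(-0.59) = -8.58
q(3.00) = -291.00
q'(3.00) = -361.00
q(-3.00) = -177.00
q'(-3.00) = 287.00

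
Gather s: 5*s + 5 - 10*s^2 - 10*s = -10*s^2 - 5*s + 5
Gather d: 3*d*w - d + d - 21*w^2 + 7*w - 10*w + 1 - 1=3*d*w - 21*w^2 - 3*w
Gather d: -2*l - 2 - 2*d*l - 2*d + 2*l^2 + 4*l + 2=d*(-2*l - 2) + 2*l^2 + 2*l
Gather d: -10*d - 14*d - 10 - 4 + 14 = -24*d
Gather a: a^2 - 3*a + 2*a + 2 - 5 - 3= a^2 - a - 6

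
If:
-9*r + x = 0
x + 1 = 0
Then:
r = -1/9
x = -1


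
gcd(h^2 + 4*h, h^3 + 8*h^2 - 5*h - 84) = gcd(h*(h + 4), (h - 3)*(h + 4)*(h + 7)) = h + 4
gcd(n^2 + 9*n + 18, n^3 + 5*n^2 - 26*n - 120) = n + 6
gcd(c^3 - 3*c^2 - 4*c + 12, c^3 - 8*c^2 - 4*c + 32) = c^2 - 4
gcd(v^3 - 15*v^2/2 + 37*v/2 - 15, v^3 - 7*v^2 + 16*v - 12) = v^2 - 5*v + 6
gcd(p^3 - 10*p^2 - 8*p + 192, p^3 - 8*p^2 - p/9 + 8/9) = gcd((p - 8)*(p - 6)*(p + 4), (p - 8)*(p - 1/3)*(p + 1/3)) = p - 8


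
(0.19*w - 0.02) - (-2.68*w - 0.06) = 2.87*w + 0.04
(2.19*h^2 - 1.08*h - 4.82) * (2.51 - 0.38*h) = -0.8322*h^3 + 5.9073*h^2 - 0.8792*h - 12.0982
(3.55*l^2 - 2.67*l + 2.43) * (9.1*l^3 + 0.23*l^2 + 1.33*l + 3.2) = 32.305*l^5 - 23.4805*l^4 + 26.2204*l^3 + 8.3678*l^2 - 5.3121*l + 7.776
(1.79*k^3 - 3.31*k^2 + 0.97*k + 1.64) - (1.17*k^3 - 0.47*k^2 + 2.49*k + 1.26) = 0.62*k^3 - 2.84*k^2 - 1.52*k + 0.38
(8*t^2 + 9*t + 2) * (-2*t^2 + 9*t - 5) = -16*t^4 + 54*t^3 + 37*t^2 - 27*t - 10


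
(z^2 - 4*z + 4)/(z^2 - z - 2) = (z - 2)/(z + 1)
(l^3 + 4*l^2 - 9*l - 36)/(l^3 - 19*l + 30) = (l^2 + 7*l + 12)/(l^2 + 3*l - 10)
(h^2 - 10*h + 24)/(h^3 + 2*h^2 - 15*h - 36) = (h - 6)/(h^2 + 6*h + 9)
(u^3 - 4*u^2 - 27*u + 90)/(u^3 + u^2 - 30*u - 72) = (u^2 + 2*u - 15)/(u^2 + 7*u + 12)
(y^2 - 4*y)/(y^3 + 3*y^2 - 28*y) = 1/(y + 7)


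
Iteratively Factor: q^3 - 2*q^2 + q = (q - 1)*(q^2 - q) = (q - 1)^2*(q)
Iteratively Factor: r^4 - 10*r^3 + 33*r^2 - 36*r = (r - 4)*(r^3 - 6*r^2 + 9*r) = r*(r - 4)*(r^2 - 6*r + 9) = r*(r - 4)*(r - 3)*(r - 3)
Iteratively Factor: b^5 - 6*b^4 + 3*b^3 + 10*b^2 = (b - 5)*(b^4 - b^3 - 2*b^2) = b*(b - 5)*(b^3 - b^2 - 2*b) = b^2*(b - 5)*(b^2 - b - 2) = b^2*(b - 5)*(b + 1)*(b - 2)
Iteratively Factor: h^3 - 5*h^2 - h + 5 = (h - 1)*(h^2 - 4*h - 5) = (h - 1)*(h + 1)*(h - 5)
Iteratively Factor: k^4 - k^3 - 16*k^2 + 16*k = (k)*(k^3 - k^2 - 16*k + 16) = k*(k + 4)*(k^2 - 5*k + 4) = k*(k - 1)*(k + 4)*(k - 4)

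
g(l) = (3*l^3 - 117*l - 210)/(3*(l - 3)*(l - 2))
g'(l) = (9*l^2 - 117)/(3*(l - 3)*(l - 2)) - (3*l^3 - 117*l - 210)/(3*(l - 3)*(l - 2)^2) - (3*l^3 - 117*l - 210)/(3*(l - 3)^2*(l - 2)) = (l^4 - 10*l^3 + 57*l^2 + 140*l - 584)/(l^4 - 10*l^3 + 37*l^2 - 60*l + 36)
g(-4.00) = 0.52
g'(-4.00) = 0.38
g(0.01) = -11.83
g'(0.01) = -16.46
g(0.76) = -35.71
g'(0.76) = -58.16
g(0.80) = -38.14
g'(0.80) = -63.16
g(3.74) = -127.02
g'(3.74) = 246.94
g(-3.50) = 0.66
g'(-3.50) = 0.16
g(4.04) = -76.18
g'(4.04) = 115.29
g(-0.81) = -3.64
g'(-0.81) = -5.71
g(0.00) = -11.67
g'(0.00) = -16.22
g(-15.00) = -9.35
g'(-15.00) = 1.01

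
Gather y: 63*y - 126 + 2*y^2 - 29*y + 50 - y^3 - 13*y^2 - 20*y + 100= -y^3 - 11*y^2 + 14*y + 24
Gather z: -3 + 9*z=9*z - 3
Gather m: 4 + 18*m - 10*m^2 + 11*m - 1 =-10*m^2 + 29*m + 3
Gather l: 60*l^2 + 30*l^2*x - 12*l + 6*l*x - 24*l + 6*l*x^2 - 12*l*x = l^2*(30*x + 60) + l*(6*x^2 - 6*x - 36)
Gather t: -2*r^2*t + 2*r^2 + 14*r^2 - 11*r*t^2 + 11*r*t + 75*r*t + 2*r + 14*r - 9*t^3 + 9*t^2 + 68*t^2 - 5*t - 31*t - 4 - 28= 16*r^2 + 16*r - 9*t^3 + t^2*(77 - 11*r) + t*(-2*r^2 + 86*r - 36) - 32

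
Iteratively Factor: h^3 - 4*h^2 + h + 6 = (h + 1)*(h^2 - 5*h + 6) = (h - 3)*(h + 1)*(h - 2)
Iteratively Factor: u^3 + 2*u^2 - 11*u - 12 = (u + 1)*(u^2 + u - 12) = (u - 3)*(u + 1)*(u + 4)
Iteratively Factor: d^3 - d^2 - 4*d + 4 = (d - 1)*(d^2 - 4) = (d - 2)*(d - 1)*(d + 2)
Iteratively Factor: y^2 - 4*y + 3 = (y - 1)*(y - 3)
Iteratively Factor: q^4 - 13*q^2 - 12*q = (q)*(q^3 - 13*q - 12) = q*(q + 3)*(q^2 - 3*q - 4) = q*(q + 1)*(q + 3)*(q - 4)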